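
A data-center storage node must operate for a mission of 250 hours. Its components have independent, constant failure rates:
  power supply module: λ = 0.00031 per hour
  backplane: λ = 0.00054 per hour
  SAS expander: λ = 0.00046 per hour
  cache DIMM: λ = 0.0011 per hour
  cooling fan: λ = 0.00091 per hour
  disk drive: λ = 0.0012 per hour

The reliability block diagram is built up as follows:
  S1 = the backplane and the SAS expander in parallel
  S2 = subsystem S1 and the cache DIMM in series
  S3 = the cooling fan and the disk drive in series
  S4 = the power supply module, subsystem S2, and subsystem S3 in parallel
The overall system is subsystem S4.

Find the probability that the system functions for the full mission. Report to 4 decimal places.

0.9923

R(power supply module) = exp(−0.00031 × 250) = 0.925427
R(backplane) = exp(−0.00054 × 250) = 0.873716
R(SAS expander) = exp(−0.00046 × 250) = 0.891366
R(cache DIMM) = exp(−0.0011 × 250) = 0.759572
R(cooling fan) = exp(−0.00091 × 250) = 0.796522
R(disk drive) = exp(−0.0012 × 250) = 0.740818
Parallel (backplane and SAS expander): 1 − (1 − 0.873716)(1 − 0.891366) = 0.986281
Series ([0.986281] and cache DIMM): 0.986281 × 0.759572 = 0.749151
Series (cooling fan and disk drive): 0.796522 × 0.740818 = 0.590078
Parallel (power supply module, [0.749151], and [0.590078]): 1 − (1 − 0.925427)(1 − 0.749151)(1 − 0.590078) = 0.9923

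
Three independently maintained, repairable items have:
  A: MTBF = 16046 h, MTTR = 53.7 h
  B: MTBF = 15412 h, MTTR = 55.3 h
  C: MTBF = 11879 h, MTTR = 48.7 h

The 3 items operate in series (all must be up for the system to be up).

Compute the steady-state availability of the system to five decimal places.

0.98905

A(A) = MTBF/(MTBF+MTTR) = 16046/(16046+53.7) = 0.996665
A(B) = MTBF/(MTBF+MTTR) = 15412/(15412+55.3) = 0.996425
A(C) = MTBF/(MTBF+MTTR) = 11879/(11879+48.7) = 0.995917
Series availability: 0.996665 × 0.996425 × 0.995917 = 0.98905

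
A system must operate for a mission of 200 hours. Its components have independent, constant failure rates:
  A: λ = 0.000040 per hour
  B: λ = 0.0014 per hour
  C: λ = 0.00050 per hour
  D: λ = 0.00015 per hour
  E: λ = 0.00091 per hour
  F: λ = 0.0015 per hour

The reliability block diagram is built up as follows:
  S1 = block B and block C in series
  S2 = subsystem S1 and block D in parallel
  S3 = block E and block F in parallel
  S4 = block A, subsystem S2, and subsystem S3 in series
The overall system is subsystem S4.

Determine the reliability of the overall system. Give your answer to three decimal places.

0.940

R(A) = exp(−0.000040 × 200) = 0.99203
R(B) = exp(−0.0014 × 200) = 0.75578
R(C) = exp(−0.00050 × 200) = 0.90484
R(D) = exp(−0.00015 × 200) = 0.97045
R(E) = exp(−0.00091 × 200) = 0.83360
R(F) = exp(−0.0015 × 200) = 0.74082
Series (B and C): 0.75578 × 0.90484 = 0.68386
Parallel ([0.68386] and D): 1 − (1 − 0.68386)(1 − 0.97045) = 0.99066
Parallel (E and F): 1 − (1 − 0.83360)(1 − 0.74082) = 0.95687
Series (A, [0.99066], and [0.95687]): 0.99203 × 0.99066 × 0.95687 = 0.940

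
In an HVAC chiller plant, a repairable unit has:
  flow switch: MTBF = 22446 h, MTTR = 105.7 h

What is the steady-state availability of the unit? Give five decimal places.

A(flow switch) = MTBF/(MTBF+MTTR) = 22446/(22446+105.7) = 0.99531

0.99531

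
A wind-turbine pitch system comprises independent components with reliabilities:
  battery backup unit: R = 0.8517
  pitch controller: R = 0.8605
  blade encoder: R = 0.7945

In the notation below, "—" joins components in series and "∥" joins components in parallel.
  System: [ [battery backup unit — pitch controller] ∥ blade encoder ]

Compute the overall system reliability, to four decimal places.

0.9451

Series (battery backup unit and pitch controller): 0.851700 × 0.860500 = 0.732888
Parallel ([0.732888] and blade encoder): 1 − (1 − 0.732888)(1 − 0.794500) = 0.9451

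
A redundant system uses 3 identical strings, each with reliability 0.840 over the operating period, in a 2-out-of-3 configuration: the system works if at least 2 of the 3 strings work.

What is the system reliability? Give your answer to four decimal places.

R = Σ_{i=2}^{3} C(3,i) p^i (1−p)^{3−i} with p = 0.840
C(3,2)·0.840^2·0.160^1 = 0.338688
C(3,3)·0.840^3·0.160^0 = 0.592704
Sum = 0.9314

0.9314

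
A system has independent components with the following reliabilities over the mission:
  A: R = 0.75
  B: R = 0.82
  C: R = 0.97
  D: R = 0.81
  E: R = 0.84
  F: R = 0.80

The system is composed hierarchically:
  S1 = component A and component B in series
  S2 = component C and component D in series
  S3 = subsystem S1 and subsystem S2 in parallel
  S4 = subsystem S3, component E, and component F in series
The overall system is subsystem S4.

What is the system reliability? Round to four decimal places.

Series (A and B): 0.750000 × 0.820000 = 0.615000
Series (C and D): 0.970000 × 0.810000 = 0.785700
Parallel ([0.615000] and [0.785700]): 1 − (1 − 0.615000)(1 − 0.785700) = 0.917495
Series ([0.917495], E, and F): 0.917495 × 0.840000 × 0.800000 = 0.6166

0.6166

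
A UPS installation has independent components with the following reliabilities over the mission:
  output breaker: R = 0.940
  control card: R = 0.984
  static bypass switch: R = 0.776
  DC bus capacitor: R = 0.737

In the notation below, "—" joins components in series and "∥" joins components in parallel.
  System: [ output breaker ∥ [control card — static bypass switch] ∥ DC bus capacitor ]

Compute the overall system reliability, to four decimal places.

Series (control card and static bypass switch): 0.984000 × 0.776000 = 0.763584
Parallel (output breaker, [0.763584], and DC bus capacitor): 1 − (1 − 0.940000)(1 − 0.763584)(1 − 0.737000) = 0.9963

0.9963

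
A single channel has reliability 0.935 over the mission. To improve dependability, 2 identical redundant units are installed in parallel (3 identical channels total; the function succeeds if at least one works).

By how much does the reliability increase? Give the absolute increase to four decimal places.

R_before = 0.935
R_after = 1 − (1 − 0.935)^3 = 0.9997
ΔR = 0.9997 − 0.935 = 0.0647

0.0647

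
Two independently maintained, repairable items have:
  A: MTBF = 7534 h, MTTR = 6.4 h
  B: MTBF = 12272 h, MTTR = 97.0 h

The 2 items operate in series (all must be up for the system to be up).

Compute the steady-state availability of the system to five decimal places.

0.99132

A(A) = MTBF/(MTBF+MTTR) = 7534/(7534+6.4) = 0.999151
A(B) = MTBF/(MTBF+MTTR) = 12272/(12272+97.0) = 0.992158
Series availability: 0.999151 × 0.992158 = 0.99132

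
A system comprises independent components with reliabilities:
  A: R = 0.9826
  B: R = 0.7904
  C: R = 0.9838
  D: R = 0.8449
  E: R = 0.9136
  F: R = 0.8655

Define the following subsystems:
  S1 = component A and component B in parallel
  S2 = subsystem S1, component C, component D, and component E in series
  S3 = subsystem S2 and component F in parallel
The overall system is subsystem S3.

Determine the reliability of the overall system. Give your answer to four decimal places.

Parallel (A and B): 1 − (1 − 0.982600)(1 − 0.790400) = 0.996353
Series ([0.996353], C, D, and E): 0.996353 × 0.983800 × 0.844900 × 0.913600 = 0.756626
Parallel ([0.756626] and F): 1 − (1 − 0.756626)(1 − 0.865500) = 0.9673

0.9673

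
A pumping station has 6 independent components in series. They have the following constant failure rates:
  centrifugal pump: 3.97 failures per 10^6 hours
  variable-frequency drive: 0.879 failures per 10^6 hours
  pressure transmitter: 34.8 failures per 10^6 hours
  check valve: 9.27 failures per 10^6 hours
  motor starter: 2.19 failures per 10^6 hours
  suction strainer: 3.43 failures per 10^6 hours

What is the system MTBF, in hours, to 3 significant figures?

18300

Series of exponential components: λ_sys = Σ λ_i
λ_sys = 0.00000397 + 0.000000879 + 0.0000348 + 0.00000927 + 0.00000219 + 0.00000343 = 5.4539e-05 /h
MTBF = 1 / λ_sys = 18300 h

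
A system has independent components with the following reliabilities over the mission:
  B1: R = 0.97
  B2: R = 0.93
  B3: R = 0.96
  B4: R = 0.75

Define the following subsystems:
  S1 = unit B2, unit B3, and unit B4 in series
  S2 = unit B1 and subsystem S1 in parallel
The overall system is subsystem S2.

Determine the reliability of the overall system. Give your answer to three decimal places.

0.990

Series (B2, B3, and B4): 0.93000 × 0.96000 × 0.75000 = 0.66960
Parallel (B1 and [0.66960]): 1 − (1 − 0.97000)(1 − 0.66960) = 0.990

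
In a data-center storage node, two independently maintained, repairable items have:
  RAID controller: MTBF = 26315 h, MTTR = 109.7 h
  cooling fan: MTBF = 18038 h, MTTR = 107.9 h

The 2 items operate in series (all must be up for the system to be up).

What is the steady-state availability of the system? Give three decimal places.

0.990

A(RAID controller) = MTBF/(MTBF+MTTR) = 26315/(26315+109.7) = 0.995849
A(cooling fan) = MTBF/(MTBF+MTTR) = 18038/(18038+107.9) = 0.994054
Series availability: 0.995849 × 0.994054 = 0.990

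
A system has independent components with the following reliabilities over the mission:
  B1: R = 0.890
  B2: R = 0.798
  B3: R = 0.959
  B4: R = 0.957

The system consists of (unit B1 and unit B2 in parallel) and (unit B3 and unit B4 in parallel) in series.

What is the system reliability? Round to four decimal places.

0.9761

Parallel (B1 and B2): 1 − (1 − 0.890000)(1 − 0.798000) = 0.977780
Parallel (B3 and B4): 1 − (1 − 0.959000)(1 − 0.957000) = 0.998237
Series ([0.977780] and [0.998237]): 0.977780 × 0.998237 = 0.9761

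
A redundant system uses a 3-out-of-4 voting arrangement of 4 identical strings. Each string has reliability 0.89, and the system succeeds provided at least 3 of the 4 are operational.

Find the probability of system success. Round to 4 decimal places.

R = Σ_{i=3}^{4} C(4,i) p^i (1−p)^{4−i} with p = 0.89
C(4,3)·0.89^3·0.11^1 = 0.310186
C(4,4)·0.89^4·0.11^0 = 0.627422
Sum = 0.9376

0.9376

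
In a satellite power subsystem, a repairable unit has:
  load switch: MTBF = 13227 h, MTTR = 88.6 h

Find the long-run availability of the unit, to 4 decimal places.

A(load switch) = MTBF/(MTBF+MTTR) = 13227/(13227+88.6) = 0.9933

0.9933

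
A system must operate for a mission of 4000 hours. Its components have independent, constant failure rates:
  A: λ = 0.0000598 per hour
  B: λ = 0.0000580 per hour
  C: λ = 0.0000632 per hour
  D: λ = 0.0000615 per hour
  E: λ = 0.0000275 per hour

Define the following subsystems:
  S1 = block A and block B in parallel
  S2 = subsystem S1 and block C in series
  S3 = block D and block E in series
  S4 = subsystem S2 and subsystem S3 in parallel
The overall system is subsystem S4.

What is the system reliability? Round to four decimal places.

R(A) = exp(−0.0000598 × 4000) = 0.787257
R(B) = exp(−0.0000580 × 4000) = 0.792946
R(C) = exp(−0.0000632 × 4000) = 0.776623
R(D) = exp(−0.0000615 × 4000) = 0.781922
R(E) = exp(−0.0000275 × 4000) = 0.895834
Parallel (A and B): 1 − (1 − 0.787257)(1 − 0.792946) = 0.955951
Series ([0.955951] and C): 0.955951 × 0.776623 = 0.742414
Series (D and E): 0.781922 × 0.895834 = 0.700472
Parallel ([0.742414] and [0.700472]): 1 − (1 − 0.742414)(1 − 0.700472) = 0.9228

0.9228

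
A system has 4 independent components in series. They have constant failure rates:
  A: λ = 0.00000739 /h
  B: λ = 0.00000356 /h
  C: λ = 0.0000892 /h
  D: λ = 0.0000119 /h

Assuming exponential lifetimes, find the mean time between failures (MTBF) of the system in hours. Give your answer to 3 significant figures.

Series of exponential components: λ_sys = Σ λ_i
λ_sys = 0.00000739 + 0.00000356 + 0.0000892 + 0.0000119 = 1.1205e-04 /h
MTBF = 1 / λ_sys = 8920 h

8920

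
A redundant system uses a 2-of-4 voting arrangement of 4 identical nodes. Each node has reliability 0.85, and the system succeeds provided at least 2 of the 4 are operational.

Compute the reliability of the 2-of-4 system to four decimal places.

R = Σ_{i=2}^{4} C(4,i) p^i (1−p)^{4−i} with p = 0.85
C(4,2)·0.85^2·0.15^2 = 0.097538
C(4,3)·0.85^3·0.15^1 = 0.368475
C(4,4)·0.85^4·0.15^0 = 0.522006
Sum = 0.9880

0.9880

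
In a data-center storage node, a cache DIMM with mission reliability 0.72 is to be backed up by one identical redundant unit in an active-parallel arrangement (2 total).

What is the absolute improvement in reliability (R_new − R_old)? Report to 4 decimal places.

R_before = 0.72
R_after = 1 − (1 − 0.72)^2 = 0.9216
ΔR = 0.9216 − 0.72 = 0.2016

0.2016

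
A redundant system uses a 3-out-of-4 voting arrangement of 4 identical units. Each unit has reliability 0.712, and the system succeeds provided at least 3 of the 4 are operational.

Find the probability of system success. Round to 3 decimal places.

R = Σ_{i=3}^{4} C(4,i) p^i (1−p)^{4−i} with p = 0.712
C(4,3)·0.712^3·0.288^1 = 0.41581
C(4,4)·0.712^4·0.288^0 = 0.25699
Sum = 0.673

0.673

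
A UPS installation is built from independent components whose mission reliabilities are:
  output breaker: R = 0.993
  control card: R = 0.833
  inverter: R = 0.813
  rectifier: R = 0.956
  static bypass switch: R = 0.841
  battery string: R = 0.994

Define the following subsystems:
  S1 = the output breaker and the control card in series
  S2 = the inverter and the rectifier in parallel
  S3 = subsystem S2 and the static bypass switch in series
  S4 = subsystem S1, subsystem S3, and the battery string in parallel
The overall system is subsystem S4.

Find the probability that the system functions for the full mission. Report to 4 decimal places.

Series (output breaker and control card): 0.993000 × 0.833000 = 0.827169
Parallel (inverter and rectifier): 1 − (1 − 0.813000)(1 − 0.956000) = 0.991772
Series ([0.991772] and static bypass switch): 0.991772 × 0.841000 = 0.834080
Parallel ([0.827169], [0.834080], and battery string): 1 − (1 − 0.827169)(1 − 0.834080)(1 − 0.994000) = 0.9998

0.9998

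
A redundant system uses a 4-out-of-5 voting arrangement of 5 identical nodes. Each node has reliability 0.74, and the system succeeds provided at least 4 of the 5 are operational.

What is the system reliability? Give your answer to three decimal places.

0.612

R = Σ_{i=4}^{5} C(5,i) p^i (1−p)^{5−i} with p = 0.74
C(5,4)·0.74^4·0.26^1 = 0.38983
C(5,5)·0.74^5·0.26^0 = 0.22190
Sum = 0.612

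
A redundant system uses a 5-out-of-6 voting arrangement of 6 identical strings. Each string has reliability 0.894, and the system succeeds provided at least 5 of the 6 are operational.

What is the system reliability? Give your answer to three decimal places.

0.874

R = Σ_{i=5}^{6} C(6,i) p^i (1−p)^{6−i} with p = 0.894
C(6,5)·0.894^5·0.106^1 = 0.36320
C(6,6)·0.894^6·0.106^0 = 0.51053
Sum = 0.874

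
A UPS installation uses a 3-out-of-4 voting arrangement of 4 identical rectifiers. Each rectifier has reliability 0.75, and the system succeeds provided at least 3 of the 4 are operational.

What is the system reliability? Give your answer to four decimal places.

R = Σ_{i=3}^{4} C(4,i) p^i (1−p)^{4−i} with p = 0.75
C(4,3)·0.75^3·0.25^1 = 0.421875
C(4,4)·0.75^4·0.25^0 = 0.316406
Sum = 0.7383

0.7383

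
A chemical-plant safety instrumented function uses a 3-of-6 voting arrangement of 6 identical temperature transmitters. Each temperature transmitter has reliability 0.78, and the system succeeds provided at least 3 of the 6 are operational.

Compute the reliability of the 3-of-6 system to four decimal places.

R = Σ_{i=3}^{6} C(6,i) p^i (1−p)^{6−i} with p = 0.78
C(6,3)·0.78^3·0.22^3 = 0.101061
C(6,4)·0.78^4·0.22^2 = 0.268729
C(6,5)·0.78^5·0.22^1 = 0.381107
C(6,6)·0.78^6·0.22^0 = 0.225200
Sum = 0.9761

0.9761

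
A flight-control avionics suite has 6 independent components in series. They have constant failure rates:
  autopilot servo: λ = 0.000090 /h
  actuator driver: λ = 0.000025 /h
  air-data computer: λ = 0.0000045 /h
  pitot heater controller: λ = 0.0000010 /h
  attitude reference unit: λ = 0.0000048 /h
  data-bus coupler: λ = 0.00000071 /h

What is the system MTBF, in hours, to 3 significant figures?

7940

Series of exponential components: λ_sys = Σ λ_i
λ_sys = 0.000090 + 0.000025 + 0.0000045 + 0.0000010 + 0.0000048 + 0.00000071 = 1.2601e-04 /h
MTBF = 1 / λ_sys = 7940 h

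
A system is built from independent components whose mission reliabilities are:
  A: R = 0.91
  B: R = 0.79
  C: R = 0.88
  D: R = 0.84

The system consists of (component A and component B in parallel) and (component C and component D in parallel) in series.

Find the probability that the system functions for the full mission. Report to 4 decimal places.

0.9623

Parallel (A and B): 1 − (1 − 0.910000)(1 − 0.790000) = 0.981100
Parallel (C and D): 1 − (1 − 0.880000)(1 − 0.840000) = 0.980800
Series ([0.981100] and [0.980800]): 0.981100 × 0.980800 = 0.9623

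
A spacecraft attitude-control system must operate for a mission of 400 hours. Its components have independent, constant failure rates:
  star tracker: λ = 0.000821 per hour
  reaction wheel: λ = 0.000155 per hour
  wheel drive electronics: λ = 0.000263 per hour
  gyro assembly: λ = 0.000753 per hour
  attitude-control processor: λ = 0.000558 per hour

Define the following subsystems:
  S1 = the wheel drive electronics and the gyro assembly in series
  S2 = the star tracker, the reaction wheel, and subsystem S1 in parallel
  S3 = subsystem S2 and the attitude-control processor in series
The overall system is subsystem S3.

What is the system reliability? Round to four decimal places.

0.7955

R(star tracker) = exp(−0.000821 × 400) = 0.720075
R(reaction wheel) = exp(−0.000155 × 400) = 0.939883
R(wheel drive electronics) = exp(−0.000263 × 400) = 0.900144
R(gyro assembly) = exp(−0.000753 × 400) = 0.739930
R(attitude-control processor) = exp(−0.000558 × 400) = 0.799955
Series (wheel drive electronics and gyro assembly): 0.900144 × 0.739930 = 0.666044
Parallel (star tracker, reaction wheel, and [0.666044]): 1 − (1 − 0.720075)(1 − 0.939883)(1 − 0.666044) = 0.994380
Series ([0.994380] and attitude-control processor): 0.994380 × 0.799955 = 0.7955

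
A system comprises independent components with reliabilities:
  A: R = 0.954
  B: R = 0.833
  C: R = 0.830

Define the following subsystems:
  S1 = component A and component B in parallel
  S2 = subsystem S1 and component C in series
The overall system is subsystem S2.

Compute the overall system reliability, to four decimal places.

0.8236

Parallel (A and B): 1 − (1 − 0.954000)(1 − 0.833000) = 0.992318
Series ([0.992318] and C): 0.992318 × 0.830000 = 0.8236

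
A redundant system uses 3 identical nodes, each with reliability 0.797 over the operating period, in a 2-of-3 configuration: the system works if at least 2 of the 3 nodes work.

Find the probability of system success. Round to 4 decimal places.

0.8931

R = Σ_{i=2}^{3} C(3,i) p^i (1−p)^{3−i} with p = 0.797
C(3,2)·0.797^2·0.203^1 = 0.386842
C(3,3)·0.797^3·0.203^0 = 0.506262
Sum = 0.8931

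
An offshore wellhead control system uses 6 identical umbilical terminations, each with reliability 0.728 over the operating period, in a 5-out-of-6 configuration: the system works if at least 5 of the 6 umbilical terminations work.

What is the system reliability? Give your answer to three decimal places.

0.483

R = Σ_{i=5}^{6} C(6,i) p^i (1−p)^{6−i} with p = 0.728
C(6,5)·0.728^5·0.272^1 = 0.33372
C(6,6)·0.728^6·0.272^0 = 0.14886
Sum = 0.483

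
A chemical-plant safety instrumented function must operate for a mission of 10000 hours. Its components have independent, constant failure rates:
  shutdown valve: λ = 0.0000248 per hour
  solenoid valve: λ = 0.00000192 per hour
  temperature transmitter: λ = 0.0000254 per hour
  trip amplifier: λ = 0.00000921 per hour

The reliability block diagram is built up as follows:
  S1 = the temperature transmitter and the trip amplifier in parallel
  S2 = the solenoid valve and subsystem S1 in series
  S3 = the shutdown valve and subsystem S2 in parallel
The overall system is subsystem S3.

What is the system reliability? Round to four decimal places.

R(shutdown valve) = exp(−0.0000248 × 10000) = 0.780360
R(solenoid valve) = exp(−0.00000192 × 10000) = 0.980983
R(temperature transmitter) = exp(−0.0000254 × 10000) = 0.775692
R(trip amplifier) = exp(−0.00000921 × 10000) = 0.912014
Parallel (temperature transmitter and trip amplifier): 1 − (1 − 0.775692)(1 − 0.912014) = 0.980264
Series (solenoid valve and [0.980264]): 0.980983 × 0.980264 = 0.961622
Parallel (shutdown valve and [0.961622]): 1 − (1 − 0.780360)(1 − 0.961622) = 0.9916

0.9916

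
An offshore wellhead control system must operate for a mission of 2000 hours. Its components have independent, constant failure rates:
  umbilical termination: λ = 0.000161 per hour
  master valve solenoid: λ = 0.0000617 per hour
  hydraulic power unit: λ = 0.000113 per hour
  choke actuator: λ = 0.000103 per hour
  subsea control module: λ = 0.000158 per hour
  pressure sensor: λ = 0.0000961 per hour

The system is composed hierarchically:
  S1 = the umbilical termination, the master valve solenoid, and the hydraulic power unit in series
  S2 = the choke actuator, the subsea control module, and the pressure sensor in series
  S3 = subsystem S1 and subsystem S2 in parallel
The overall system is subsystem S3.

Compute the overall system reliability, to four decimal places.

R(umbilical termination) = exp(−0.000161 × 2000) = 0.724698
R(master valve solenoid) = exp(−0.0000617 × 2000) = 0.883910
R(hydraulic power unit) = exp(−0.000113 × 2000) = 0.797718
R(choke actuator) = exp(−0.000103 × 2000) = 0.813833
R(subsea control module) = exp(−0.000158 × 2000) = 0.729059
R(pressure sensor) = exp(−0.0000961 × 2000) = 0.825142
Series (umbilical termination, master valve solenoid, and hydraulic power unit): 0.724698 × 0.883910 × 0.797718 = 0.510992
Series (choke actuator, subsea control module, and pressure sensor): 0.813833 × 0.729059 × 0.825142 = 0.489583
Parallel ([0.510992] and [0.489583]): 1 − (1 − 0.510992)(1 − 0.489583) = 0.7504

0.7504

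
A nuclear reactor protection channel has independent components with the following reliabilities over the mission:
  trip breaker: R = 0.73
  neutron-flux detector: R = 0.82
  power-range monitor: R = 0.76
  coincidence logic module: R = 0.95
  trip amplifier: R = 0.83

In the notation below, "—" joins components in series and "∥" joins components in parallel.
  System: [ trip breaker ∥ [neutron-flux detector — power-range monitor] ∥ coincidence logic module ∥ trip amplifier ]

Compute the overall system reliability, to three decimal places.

Series (neutron-flux detector and power-range monitor): 0.82000 × 0.76000 = 0.62320
Parallel (trip breaker, [0.62320], coincidence logic module, and trip amplifier): 1 − (1 − 0.73000)(1 − 0.62320)(1 − 0.95000)(1 − 0.83000) = 0.999

0.999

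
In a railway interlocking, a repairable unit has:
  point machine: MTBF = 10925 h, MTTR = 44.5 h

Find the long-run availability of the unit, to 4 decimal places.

A(point machine) = MTBF/(MTBF+MTTR) = 10925/(10925+44.5) = 0.9959

0.9959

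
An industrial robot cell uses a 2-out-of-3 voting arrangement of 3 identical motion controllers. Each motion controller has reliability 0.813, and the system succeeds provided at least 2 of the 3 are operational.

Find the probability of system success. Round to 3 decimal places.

0.908

R = Σ_{i=2}^{3} C(3,i) p^i (1−p)^{3−i} with p = 0.813
C(3,2)·0.813^2·0.187^1 = 0.37080
C(3,3)·0.813^3·0.187^0 = 0.53737
Sum = 0.908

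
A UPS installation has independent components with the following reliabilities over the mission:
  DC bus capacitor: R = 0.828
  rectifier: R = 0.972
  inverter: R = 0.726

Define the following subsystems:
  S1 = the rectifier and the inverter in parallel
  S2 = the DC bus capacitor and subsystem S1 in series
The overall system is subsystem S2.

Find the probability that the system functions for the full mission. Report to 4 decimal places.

Parallel (rectifier and inverter): 1 − (1 − 0.972000)(1 − 0.726000) = 0.992328
Series (DC bus capacitor and [0.992328]): 0.828000 × 0.992328 = 0.8216

0.8216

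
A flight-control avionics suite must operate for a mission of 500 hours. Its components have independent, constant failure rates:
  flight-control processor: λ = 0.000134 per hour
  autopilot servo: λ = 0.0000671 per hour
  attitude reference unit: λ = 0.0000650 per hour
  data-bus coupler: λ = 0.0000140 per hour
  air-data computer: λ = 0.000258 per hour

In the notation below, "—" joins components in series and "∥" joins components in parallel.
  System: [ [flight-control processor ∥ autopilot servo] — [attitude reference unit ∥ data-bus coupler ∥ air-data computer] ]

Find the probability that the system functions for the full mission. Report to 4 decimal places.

0.9978

R(flight-control processor) = exp(−0.000134 × 500) = 0.935195
R(autopilot servo) = exp(−0.0000671 × 500) = 0.967007
R(attitude reference unit) = exp(−0.0000650 × 500) = 0.968022
R(data-bus coupler) = exp(−0.0000140 × 500) = 0.993024
R(air-data computer) = exp(−0.000258 × 500) = 0.878974
Parallel (flight-control processor and autopilot servo): 1 − (1 − 0.935195)(1 − 0.967007) = 0.997862
Parallel (attitude reference unit, data-bus coupler, and air-data computer): 1 − (1 − 0.968022)(1 − 0.993024)(1 − 0.878974) = 0.999973
Series ([0.997862] and [0.999973]): 0.997862 × 0.999973 = 0.9978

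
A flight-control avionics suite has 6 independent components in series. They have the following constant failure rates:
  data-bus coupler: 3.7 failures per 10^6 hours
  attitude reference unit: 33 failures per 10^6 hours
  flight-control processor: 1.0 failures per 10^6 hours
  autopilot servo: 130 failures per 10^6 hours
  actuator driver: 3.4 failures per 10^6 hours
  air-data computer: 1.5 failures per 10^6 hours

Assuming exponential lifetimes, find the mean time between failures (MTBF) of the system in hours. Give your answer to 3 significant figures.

5790

Series of exponential components: λ_sys = Σ λ_i
λ_sys = 0.0000037 + 0.000033 + 0.0000010 + 0.00013 + 0.0000034 + 0.0000015 = 1.7260e-04 /h
MTBF = 1 / λ_sys = 5790 h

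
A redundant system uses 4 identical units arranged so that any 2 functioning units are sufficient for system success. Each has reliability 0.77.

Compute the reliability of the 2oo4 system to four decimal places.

0.9597

R = Σ_{i=2}^{4} C(4,i) p^i (1−p)^{4−i} with p = 0.77
C(4,2)·0.77^2·0.23^2 = 0.188186
C(4,3)·0.77^3·0.23^1 = 0.420010
C(4,4)·0.77^4·0.23^0 = 0.351530
Sum = 0.9597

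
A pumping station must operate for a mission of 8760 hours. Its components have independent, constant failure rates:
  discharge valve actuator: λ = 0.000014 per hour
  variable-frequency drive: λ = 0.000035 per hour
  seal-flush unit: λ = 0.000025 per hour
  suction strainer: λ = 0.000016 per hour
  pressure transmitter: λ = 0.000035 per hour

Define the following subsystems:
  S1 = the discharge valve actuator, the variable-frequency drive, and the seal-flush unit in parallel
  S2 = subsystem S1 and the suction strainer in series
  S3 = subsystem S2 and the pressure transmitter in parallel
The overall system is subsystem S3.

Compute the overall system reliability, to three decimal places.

R(discharge valve actuator) = exp(−0.000014 × 8760) = 0.88458
R(variable-frequency drive) = exp(−0.000035 × 8760) = 0.73594
R(seal-flush unit) = exp(−0.000025 × 8760) = 0.80332
R(suction strainer) = exp(−0.000016 × 8760) = 0.86922
R(pressure transmitter) = exp(−0.000035 × 8760) = 0.73594
Parallel (discharge valve actuator, variable-frequency drive, and seal-flush unit): 1 − (1 − 0.88458)(1 − 0.73594)(1 − 0.80332) = 0.99401
Series ([0.99401] and suction strainer): 0.99401 × 0.86922 = 0.86401
Parallel ([0.86401] and pressure transmitter): 1 − (1 − 0.86401)(1 − 0.73594) = 0.964

0.964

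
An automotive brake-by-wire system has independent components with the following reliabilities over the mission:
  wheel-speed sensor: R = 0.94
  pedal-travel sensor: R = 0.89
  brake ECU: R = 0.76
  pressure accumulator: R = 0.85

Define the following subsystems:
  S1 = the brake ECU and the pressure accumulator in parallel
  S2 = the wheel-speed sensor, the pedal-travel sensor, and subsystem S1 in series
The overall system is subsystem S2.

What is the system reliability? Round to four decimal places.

0.8065

Parallel (brake ECU and pressure accumulator): 1 − (1 − 0.760000)(1 − 0.850000) = 0.964000
Series (wheel-speed sensor, pedal-travel sensor, and [0.964000]): 0.940000 × 0.890000 × 0.964000 = 0.8065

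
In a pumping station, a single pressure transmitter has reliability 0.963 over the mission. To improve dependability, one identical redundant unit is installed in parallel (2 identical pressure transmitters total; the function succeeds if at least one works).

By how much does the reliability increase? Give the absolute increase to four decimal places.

R_before = 0.963
R_after = 1 − (1 − 0.963)^2 = 0.9986
ΔR = 0.9986 − 0.963 = 0.0356

0.0356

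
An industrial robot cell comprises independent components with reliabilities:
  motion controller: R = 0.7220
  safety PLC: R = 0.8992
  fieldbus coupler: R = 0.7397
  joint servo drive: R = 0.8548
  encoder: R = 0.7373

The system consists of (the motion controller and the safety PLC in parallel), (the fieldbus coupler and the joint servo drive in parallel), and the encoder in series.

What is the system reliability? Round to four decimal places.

0.6896

Parallel (motion controller and safety PLC): 1 − (1 − 0.722000)(1 − 0.899200) = 0.971978
Parallel (fieldbus coupler and joint servo drive): 1 − (1 − 0.739700)(1 − 0.854800) = 0.962204
Series ([0.971978], [0.962204], and encoder): 0.971978 × 0.962204 × 0.737300 = 0.6896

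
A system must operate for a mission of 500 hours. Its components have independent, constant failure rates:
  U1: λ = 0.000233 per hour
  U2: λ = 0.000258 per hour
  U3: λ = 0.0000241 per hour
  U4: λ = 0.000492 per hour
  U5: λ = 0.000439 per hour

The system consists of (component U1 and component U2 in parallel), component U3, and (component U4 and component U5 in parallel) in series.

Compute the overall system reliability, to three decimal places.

R(U1) = exp(−0.000233 × 500) = 0.89003
R(U2) = exp(−0.000258 × 500) = 0.87897
R(U3) = exp(−0.0000241 × 500) = 0.98802
R(U4) = exp(−0.000492 × 500) = 0.78192
R(U5) = exp(−0.000439 × 500) = 0.80292
Parallel (U1 and U2): 1 − (1 − 0.89003)(1 − 0.87897) = 0.98669
Parallel (U4 and U5): 1 − (1 − 0.78192)(1 − 0.80292) = 0.95702
Series ([0.98669], U3, and [0.95702]): 0.98669 × 0.98802 × 0.95702 = 0.933

0.933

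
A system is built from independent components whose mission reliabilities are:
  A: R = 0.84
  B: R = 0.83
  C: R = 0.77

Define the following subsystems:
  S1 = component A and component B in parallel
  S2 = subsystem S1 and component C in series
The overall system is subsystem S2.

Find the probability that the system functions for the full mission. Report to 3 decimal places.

Parallel (A and B): 1 − (1 − 0.84000)(1 − 0.83000) = 0.97280
Series ([0.97280] and C): 0.97280 × 0.77000 = 0.749

0.749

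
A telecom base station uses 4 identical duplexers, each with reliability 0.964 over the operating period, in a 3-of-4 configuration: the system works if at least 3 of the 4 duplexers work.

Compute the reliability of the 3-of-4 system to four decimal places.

0.9926

R = Σ_{i=3}^{4} C(4,i) p^i (1−p)^{4−i} with p = 0.964
C(4,3)·0.964^3·0.036^1 = 0.129001
C(4,4)·0.964^4·0.036^0 = 0.863591
Sum = 0.9926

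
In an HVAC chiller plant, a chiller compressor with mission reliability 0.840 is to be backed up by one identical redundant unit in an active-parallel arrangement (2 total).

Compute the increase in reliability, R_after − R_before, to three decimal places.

R_before = 0.840
R_after = 1 − (1 − 0.840)^2 = 0.974
ΔR = 0.974 − 0.840 = 0.134

0.134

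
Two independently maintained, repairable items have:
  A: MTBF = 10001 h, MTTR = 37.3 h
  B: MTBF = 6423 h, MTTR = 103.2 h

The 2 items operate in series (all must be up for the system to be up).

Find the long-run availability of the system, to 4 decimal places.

A(A) = MTBF/(MTBF+MTTR) = 10001/(10001+37.3) = 0.996284
A(B) = MTBF/(MTBF+MTTR) = 6423/(6423+103.2) = 0.984187
Series availability: 0.996284 × 0.984187 = 0.9805

0.9805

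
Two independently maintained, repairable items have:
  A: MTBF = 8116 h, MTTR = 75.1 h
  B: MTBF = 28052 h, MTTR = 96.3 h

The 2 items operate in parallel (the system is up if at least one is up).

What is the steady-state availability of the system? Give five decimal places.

0.99997

A(A) = MTBF/(MTBF+MTTR) = 8116/(8116+75.1) = 0.990832
A(B) = MTBF/(MTBF+MTTR) = 28052/(28052+96.3) = 0.996579
Parallel availability: 1 − (1 − 0.990832)(1 − 0.996579) = 0.99997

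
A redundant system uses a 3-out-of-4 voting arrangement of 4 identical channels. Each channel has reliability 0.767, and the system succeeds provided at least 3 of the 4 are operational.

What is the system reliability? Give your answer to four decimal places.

0.7666

R = Σ_{i=3}^{4} C(4,i) p^i (1−p)^{4−i} with p = 0.767
C(4,3)·0.767^3·0.233^1 = 0.420535
C(4,4)·0.767^4·0.233^0 = 0.346084
Sum = 0.7666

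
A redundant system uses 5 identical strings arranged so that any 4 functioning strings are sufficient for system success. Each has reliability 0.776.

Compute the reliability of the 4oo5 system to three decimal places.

R = Σ_{i=4}^{5} C(5,i) p^i (1−p)^{5−i} with p = 0.776
C(5,4)·0.776^4·0.224^1 = 0.40613
C(5,5)·0.776^5·0.224^0 = 0.28139
Sum = 0.688

0.688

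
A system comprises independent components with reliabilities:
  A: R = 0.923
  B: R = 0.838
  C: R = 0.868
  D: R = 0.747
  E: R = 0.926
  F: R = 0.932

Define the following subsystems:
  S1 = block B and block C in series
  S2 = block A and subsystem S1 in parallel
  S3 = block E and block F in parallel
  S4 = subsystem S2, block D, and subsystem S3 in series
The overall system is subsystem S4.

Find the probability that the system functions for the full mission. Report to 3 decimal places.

0.728

Series (B and C): 0.83800 × 0.86800 = 0.72738
Parallel (A and [0.72738]): 1 − (1 − 0.92300)(1 − 0.72738) = 0.97901
Parallel (E and F): 1 − (1 − 0.92600)(1 − 0.93200) = 0.99497
Series ([0.97901], D, and [0.99497]): 0.97901 × 0.74700 × 0.99497 = 0.728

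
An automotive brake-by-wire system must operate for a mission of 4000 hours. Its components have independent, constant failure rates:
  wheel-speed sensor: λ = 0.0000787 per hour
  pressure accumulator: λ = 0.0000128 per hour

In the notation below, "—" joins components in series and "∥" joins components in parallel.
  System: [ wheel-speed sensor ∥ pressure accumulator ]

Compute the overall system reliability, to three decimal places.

R(wheel-speed sensor) = exp(−0.0000787 × 4000) = 0.72993
R(pressure accumulator) = exp(−0.0000128 × 4000) = 0.95009
Parallel (wheel-speed sensor and pressure accumulator): 1 − (1 − 0.72993)(1 − 0.95009) = 0.987

0.987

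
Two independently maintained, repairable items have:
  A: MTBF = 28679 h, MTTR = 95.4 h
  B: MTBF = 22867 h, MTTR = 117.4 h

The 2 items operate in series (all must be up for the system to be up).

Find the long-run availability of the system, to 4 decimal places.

0.9916

A(A) = MTBF/(MTBF+MTTR) = 28679/(28679+95.4) = 0.996685
A(B) = MTBF/(MTBF+MTTR) = 22867/(22867+117.4) = 0.994892
Series availability: 0.996685 × 0.994892 = 0.9916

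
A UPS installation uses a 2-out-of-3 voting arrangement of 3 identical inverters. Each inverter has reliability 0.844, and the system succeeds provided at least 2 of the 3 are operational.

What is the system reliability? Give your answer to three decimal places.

0.935

R = Σ_{i=2}^{3} C(3,i) p^i (1−p)^{3−i} with p = 0.844
C(3,2)·0.844^2·0.156^1 = 0.33337
C(3,3)·0.844^3·0.156^0 = 0.60121
Sum = 0.935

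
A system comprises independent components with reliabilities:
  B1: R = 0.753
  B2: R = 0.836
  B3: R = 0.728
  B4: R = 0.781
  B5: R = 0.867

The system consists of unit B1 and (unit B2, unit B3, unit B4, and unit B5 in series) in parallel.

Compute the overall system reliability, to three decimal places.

Series (B2, B3, B4, and B5): 0.83600 × 0.72800 × 0.78100 × 0.86700 = 0.41210
Parallel (B1 and [0.41210]): 1 − (1 − 0.75300)(1 − 0.41210) = 0.855

0.855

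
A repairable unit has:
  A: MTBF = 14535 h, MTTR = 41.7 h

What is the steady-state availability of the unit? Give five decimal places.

A(A) = MTBF/(MTBF+MTTR) = 14535/(14535+41.7) = 0.99714

0.99714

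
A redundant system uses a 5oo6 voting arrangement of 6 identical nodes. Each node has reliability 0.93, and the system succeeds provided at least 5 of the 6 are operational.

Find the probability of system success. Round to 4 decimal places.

R = Σ_{i=5}^{6} C(6,i) p^i (1−p)^{6−i} with p = 0.93
C(6,5)·0.93^5·0.07^1 = 0.292189
C(6,6)·0.93^6·0.07^0 = 0.646990
Sum = 0.9392

0.9392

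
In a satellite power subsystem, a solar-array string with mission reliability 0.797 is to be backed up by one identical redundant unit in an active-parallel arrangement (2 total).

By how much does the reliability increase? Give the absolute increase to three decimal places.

0.162

R_before = 0.797
R_after = 1 − (1 − 0.797)^2 = 0.959
ΔR = 0.959 − 0.797 = 0.162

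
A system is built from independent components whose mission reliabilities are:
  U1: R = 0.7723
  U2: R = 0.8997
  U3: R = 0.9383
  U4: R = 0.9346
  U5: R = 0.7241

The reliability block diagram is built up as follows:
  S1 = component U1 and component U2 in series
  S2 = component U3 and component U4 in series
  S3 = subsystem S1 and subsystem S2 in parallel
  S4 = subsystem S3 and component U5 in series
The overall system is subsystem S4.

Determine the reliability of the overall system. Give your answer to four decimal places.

Series (U1 and U2): 0.772300 × 0.899700 = 0.694838
Series (U3 and U4): 0.938300 × 0.934600 = 0.876935
Parallel ([0.694838] and [0.876935]): 1 − (1 − 0.694838)(1 − 0.876935) = 0.962445
Series ([0.962445] and U5): 0.962445 × 0.724100 = 0.6969

0.6969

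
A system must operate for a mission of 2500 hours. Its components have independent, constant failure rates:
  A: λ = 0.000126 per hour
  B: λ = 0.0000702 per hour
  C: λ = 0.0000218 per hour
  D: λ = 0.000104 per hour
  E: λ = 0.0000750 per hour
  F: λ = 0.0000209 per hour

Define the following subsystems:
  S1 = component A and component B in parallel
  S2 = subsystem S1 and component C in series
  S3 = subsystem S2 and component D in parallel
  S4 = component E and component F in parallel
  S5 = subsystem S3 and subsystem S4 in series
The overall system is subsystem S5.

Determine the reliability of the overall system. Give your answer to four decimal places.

R(A) = exp(−0.000126 × 2500) = 0.729789
R(B) = exp(−0.0000702 × 2500) = 0.839037
R(C) = exp(−0.0000218 × 2500) = 0.946959
R(D) = exp(−0.000104 × 2500) = 0.771052
R(E) = exp(−0.0000750 × 2500) = 0.829029
R(F) = exp(−0.0000209 × 2500) = 0.949092
Parallel (A and B): 1 − (1 − 0.729789)(1 − 0.839037) = 0.956506
Series ([0.956506] and C): 0.956506 × 0.946959 = 0.905772
Parallel ([0.905772] and D): 1 − (1 − 0.905772)(1 − 0.771052) = 0.978427
Parallel (E and F): 1 − (1 − 0.829029)(1 − 0.949092) = 0.991296
Series ([0.978427] and [0.991296]): 0.978427 × 0.991296 = 0.9699

0.9699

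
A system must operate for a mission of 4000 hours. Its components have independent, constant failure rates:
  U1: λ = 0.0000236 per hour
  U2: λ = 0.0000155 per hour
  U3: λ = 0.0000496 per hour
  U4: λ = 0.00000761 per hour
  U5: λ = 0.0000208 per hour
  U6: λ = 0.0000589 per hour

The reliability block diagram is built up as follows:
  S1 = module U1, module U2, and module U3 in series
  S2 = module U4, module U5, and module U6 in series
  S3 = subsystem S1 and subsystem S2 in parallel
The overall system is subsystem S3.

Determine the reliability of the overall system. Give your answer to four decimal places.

R(U1) = exp(−0.0000236 × 4000) = 0.909919
R(U2) = exp(−0.0000155 × 4000) = 0.939883
R(U3) = exp(−0.0000496 × 4000) = 0.820042
R(U4) = exp(−0.00000761 × 4000) = 0.970019
R(U5) = exp(−0.0000208 × 4000) = 0.920167
R(U6) = exp(−0.0000589 × 4000) = 0.790097
Series (U1, U2, and U3): 0.909919 × 0.939883 × 0.820042 = 0.701314
Series (U4, U5, and U6): 0.970019 × 0.920167 × 0.790097 = 0.705224
Parallel ([0.701314] and [0.705224]): 1 − (1 − 0.701314)(1 − 0.705224) = 0.9120

0.9120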